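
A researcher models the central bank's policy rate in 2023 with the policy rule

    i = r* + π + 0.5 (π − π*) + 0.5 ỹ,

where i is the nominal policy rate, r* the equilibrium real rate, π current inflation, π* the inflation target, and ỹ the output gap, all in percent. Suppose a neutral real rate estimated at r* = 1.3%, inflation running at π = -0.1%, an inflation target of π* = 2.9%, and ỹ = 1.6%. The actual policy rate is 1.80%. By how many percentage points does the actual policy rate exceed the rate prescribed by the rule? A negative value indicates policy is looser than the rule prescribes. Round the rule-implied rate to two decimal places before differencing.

1.30 pp

i = 1.3 + (-0.1) + 0.5 × (-0.1 − 2.9) + 0.5 × 1.6
   = 1.3 − 0.1 − 1.5 + 0.8 = 0.50
Deviation = 1.80 − 0.50 = 1.30 pp.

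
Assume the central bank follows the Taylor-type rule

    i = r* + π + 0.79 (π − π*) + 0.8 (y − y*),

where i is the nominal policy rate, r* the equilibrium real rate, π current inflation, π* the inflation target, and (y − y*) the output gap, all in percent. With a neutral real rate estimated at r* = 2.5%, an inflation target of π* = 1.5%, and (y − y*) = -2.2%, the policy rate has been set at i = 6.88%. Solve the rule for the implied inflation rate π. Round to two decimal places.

Collecting π: i = r* + (1 + 0.79) π − 0.79 π* + 0.8 (y − y*)
1.79 π = 6.88 − 2.5 + 0.79 × 1.5 − 0.8 × (-2.2) = 7.325
π = 7.325 / 1.79 = 4.09

4.09%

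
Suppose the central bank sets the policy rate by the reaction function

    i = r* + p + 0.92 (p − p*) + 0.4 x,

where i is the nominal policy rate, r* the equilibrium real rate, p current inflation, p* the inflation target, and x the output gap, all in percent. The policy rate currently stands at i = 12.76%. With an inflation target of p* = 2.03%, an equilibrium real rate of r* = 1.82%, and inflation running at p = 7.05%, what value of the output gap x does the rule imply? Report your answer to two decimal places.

0.4 x = 12.76 − 1.82 − 7.05 − 0.92 × (7.05 − 2.03) = -0.7284
x = -0.7284 / 0.4 = -1.82

-1.82%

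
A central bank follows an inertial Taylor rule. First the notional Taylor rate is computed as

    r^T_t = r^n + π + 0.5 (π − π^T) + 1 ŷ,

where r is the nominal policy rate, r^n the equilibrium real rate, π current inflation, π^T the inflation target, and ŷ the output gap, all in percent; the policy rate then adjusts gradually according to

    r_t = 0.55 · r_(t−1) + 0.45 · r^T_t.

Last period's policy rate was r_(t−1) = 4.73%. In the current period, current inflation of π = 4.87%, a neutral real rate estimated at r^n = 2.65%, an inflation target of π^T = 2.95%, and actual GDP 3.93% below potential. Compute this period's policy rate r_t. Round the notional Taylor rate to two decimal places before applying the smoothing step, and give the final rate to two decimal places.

Output 3.93% below potential → ŷ = -3.93.
r^T_t = 2.65 + 4.87 + 0.5 × (4.87 − 2.95) + 1 × (-3.93)
   = 2.65 + 4.87 + 0.96 − 3.93 = 4.55
r_t = 0.55 × 4.73 + 0.45 × 4.55 = 2.6015 + 2.0475 = 4.65

4.65%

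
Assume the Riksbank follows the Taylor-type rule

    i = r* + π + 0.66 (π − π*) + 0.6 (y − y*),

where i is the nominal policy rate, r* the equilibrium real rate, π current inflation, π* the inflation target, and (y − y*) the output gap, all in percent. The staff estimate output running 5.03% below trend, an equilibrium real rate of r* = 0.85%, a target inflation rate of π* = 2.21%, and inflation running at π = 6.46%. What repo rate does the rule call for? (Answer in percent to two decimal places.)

7.10%

Output 5.03% below potential → (y − y*) = -5.03.
i = 0.85 + 6.46 + 0.66 × (6.46 − 2.21) + 0.6 × (-5.03)
   = 0.85 + 6.46 + 2.805 − 3.018 = 7.10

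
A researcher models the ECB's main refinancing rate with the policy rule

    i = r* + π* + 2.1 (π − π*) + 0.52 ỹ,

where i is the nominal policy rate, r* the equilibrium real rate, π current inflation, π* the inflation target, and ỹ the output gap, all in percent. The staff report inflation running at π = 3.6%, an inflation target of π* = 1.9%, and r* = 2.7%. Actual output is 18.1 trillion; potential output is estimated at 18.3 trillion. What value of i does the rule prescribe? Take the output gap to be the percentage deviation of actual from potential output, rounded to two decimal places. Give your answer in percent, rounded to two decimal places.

Output gap = 100 × (18.1 − 18.3) / 18.3 = -1.09%.
i = 2.70 + 1.90 + 2.1 × (3.60 − 1.90) + 0.52 × (-1.09)
   = 2.70 + 1.9 + 3.57 − 0.5668 = 7.60

7.60%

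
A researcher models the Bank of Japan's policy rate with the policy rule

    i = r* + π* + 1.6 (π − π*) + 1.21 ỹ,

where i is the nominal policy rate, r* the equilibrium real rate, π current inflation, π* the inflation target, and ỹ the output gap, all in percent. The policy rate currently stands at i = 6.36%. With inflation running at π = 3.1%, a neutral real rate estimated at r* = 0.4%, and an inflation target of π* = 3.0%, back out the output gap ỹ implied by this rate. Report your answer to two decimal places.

2.31%

1.21 ỹ = 6.36 − 0.4 − 3.0 − 1.6 × (3.1 − 3.0) = 2.8
ỹ = 2.8 / 1.21 = 2.31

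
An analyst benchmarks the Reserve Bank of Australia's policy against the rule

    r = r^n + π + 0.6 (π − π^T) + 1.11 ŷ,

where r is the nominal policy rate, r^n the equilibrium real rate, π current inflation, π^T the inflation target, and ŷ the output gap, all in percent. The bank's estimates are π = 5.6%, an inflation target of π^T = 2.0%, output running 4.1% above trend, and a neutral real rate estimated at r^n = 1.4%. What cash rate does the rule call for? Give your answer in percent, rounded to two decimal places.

Output 4.1% above potential → ŷ = 4.1.
r = 1.4 + 5.6 + 0.6 × (5.6 − 2.0) + 1.11 × 4.1
   = 1.4 + 5.6 + 2.16 + 4.551 = 13.71

13.71%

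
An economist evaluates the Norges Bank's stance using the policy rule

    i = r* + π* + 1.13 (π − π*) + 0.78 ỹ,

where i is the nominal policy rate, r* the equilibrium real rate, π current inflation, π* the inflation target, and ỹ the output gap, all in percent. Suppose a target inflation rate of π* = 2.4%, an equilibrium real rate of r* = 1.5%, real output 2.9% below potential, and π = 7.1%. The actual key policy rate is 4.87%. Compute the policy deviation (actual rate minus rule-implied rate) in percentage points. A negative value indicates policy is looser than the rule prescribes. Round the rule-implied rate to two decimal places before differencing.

-2.08 pp

Output 2.9% below potential → ỹ = -2.9.
i = 1.5 + 2.4 + 1.13 × (7.1 − 2.4) + 0.78 × (-2.9)
   = 1.5 + 2.4 + 5.311 − 2.262 = 6.95
Deviation = 4.87 − 6.95 = -2.08 pp.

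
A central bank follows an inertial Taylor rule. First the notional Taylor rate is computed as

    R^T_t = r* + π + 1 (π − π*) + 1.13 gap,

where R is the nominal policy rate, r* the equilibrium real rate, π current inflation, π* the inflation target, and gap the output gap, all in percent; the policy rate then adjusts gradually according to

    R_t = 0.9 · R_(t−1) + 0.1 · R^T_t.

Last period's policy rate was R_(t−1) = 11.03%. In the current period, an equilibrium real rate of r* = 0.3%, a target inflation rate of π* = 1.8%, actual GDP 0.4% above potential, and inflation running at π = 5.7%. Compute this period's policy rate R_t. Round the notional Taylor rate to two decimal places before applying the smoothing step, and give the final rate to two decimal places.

Output 0.4% above potential → gap = 0.4.
R^T_t = 0.3 + 5.7 + 1 × (5.7 − 1.8) + 1.13 × 0.4
   = 0.3 + 5.7 + 3.9 + 0.452 = 10.35
R_t = 0.9 × 11.03 + 0.1 × 10.35 = 9.927 + 1.035 = 10.96

10.96%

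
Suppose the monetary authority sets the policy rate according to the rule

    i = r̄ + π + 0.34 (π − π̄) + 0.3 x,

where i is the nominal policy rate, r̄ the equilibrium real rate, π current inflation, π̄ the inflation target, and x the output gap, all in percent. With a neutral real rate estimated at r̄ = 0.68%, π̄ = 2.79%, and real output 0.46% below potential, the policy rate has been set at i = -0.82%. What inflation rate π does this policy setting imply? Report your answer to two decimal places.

-0.31%

Output 0.46% below potential → x = -0.46.
Collecting π: i = r̄ + (1 + 0.34) π − 0.34 π̄ + 0.3 x
1.34 π = -0.82 − 0.68 + 0.34 × 2.79 − 0.3 × (-0.46) = -0.4134
π = -0.4134 / 1.34 = -0.31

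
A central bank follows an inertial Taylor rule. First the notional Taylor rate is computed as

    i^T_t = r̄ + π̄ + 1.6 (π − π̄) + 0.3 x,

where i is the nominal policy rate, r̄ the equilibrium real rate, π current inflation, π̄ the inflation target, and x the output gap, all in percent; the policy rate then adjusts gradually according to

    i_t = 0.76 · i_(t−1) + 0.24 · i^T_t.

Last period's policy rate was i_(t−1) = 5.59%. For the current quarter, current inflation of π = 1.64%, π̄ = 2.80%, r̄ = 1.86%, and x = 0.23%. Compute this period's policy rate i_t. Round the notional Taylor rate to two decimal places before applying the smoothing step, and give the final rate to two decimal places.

4.94%

i^T_t = 1.86 + 2.80 + 1.6 × (1.64 − 2.80) + 0.3 × 0.23
   = 1.86 + 2.8 − 1.856 + 0.069 = 2.87
i_t = 0.76 × 5.59 + 0.24 × 2.87 = 4.2484 + 0.6888 = 4.94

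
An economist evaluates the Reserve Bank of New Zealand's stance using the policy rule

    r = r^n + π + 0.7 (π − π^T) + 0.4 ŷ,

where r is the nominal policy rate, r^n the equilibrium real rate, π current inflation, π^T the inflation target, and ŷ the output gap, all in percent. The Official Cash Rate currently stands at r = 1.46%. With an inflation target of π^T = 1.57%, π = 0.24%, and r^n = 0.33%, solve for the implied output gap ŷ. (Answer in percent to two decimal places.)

4.55%

0.4 ŷ = 1.46 − 0.33 − 0.24 − 0.7 × (0.24 − 1.57) = 1.821
ŷ = 1.821 / 0.4 = 4.55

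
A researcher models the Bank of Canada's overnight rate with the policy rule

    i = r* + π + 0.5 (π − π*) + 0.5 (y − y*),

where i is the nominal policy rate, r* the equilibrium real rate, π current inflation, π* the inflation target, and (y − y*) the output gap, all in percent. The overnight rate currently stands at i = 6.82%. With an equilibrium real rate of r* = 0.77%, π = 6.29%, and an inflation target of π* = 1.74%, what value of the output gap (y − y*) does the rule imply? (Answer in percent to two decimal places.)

-5.03%

0.5 (y − y*) = 6.82 − 0.77 − 6.29 − 0.5 × (6.29 − 1.74) = -2.515
(y − y*) = -2.515 / 0.5 = -5.03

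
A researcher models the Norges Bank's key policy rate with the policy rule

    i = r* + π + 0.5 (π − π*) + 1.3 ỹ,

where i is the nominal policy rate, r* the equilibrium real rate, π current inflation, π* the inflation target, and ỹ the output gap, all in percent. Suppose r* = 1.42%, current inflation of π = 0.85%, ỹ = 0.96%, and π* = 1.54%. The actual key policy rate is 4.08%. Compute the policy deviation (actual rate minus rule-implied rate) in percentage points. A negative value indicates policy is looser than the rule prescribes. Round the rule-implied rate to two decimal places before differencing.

0.91 pp

i = 1.42 + 0.85 + 0.5 × (0.85 − 1.54) + 1.3 × 0.96
   = 1.42 + 0.85 − 0.345 + 1.248 = 3.17
Deviation = 4.08 − 3.17 = 0.91 pp.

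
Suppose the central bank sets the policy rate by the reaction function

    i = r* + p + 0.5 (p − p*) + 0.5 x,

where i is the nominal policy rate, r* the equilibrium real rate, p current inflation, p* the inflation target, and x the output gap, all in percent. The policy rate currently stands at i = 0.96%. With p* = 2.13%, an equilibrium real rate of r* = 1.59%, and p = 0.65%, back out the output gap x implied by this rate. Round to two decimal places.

0.5 x = 0.96 − 1.59 − 0.65 − 0.5 × (0.65 − 2.13) = -0.54
x = -0.54 / 0.5 = -1.08

-1.08%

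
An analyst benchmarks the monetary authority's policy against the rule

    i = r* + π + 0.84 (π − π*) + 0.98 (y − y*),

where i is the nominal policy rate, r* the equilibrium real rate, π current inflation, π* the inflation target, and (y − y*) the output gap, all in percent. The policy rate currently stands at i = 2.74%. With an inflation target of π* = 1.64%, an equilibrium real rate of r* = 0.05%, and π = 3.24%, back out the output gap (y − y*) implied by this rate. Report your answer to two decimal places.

-1.93%

0.98 (y − y*) = 2.74 − 0.05 − 3.24 − 0.84 × (3.24 − 1.64) = -1.894
(y − y*) = -1.894 / 0.98 = -1.93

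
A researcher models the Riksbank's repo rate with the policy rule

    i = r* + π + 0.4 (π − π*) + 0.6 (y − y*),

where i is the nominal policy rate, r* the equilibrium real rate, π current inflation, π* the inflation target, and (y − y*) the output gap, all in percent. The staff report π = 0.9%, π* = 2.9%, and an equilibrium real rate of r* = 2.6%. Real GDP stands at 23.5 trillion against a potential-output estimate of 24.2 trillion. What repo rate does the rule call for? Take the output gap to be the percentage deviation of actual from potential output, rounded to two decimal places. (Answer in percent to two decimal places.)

Output gap = 100 × (23.5 − 24.2) / 24.2 = -2.89%.
i = 2.60 + 0.90 + 0.4 × (0.90 − 2.90) + 0.6 × (-2.89)
   = 2.60 + 0.9 − 0.8 − 1.734 = 0.97

0.97%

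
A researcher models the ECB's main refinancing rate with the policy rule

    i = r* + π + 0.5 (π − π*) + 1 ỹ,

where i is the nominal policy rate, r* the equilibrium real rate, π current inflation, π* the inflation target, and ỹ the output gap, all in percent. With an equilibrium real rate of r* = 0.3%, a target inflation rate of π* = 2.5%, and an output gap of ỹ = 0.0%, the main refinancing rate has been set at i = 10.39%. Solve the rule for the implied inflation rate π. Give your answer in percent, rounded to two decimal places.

7.56%

Collecting π: i = r* + (1 + 0.5) π − 0.5 π* + 1 ỹ
1.5 π = 10.39 − 0.3 + 0.5 × 2.5 − 1 × 0.0 = 11.34
π = 11.34 / 1.5 = 7.56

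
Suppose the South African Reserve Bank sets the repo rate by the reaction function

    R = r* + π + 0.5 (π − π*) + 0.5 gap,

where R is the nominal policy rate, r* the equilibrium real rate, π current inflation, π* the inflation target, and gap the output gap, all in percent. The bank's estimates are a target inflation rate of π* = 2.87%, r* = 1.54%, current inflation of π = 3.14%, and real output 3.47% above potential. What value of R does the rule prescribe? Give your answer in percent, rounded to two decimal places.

Output 3.47% above potential → gap = 3.47.
R = 1.54 + 3.14 + 0.5 × (3.14 − 2.87) + 0.5 × 3.47
   = 1.54 + 3.14 + 0.135 + 1.735 = 6.55

6.55%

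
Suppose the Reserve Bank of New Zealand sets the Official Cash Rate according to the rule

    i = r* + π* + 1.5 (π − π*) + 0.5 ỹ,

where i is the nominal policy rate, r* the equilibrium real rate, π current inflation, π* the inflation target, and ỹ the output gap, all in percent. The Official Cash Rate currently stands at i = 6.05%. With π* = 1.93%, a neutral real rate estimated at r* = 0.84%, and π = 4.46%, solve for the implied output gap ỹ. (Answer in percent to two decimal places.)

0.5 ỹ = 6.05 − 0.84 − 1.93 − 1.5 × (4.46 − 1.93) = -0.515
ỹ = -0.515 / 0.5 = -1.03

-1.03%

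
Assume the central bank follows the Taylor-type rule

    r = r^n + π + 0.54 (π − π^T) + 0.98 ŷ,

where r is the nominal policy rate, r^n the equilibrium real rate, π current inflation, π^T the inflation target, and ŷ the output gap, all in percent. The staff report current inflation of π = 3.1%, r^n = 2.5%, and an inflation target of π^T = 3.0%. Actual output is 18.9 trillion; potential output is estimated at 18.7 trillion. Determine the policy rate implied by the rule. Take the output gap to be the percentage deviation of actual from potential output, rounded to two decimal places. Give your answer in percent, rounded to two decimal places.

Output gap = 100 × (18.9 − 18.7) / 18.7 = 1.07%.
r = 2.50 + 3.10 + 0.54 × (3.10 − 3.00) + 0.98 × 1.07
   = 2.50 + 3.1 + 0.054 + 1.0486 = 6.70

6.70%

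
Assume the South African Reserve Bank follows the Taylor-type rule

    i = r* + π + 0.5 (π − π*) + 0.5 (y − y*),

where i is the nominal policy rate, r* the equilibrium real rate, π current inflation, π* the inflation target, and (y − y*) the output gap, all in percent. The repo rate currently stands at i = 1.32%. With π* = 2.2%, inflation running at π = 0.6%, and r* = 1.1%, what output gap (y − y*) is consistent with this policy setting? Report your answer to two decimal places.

0.5 (y − y*) = 1.32 − 1.1 − 0.6 − 0.5 × (0.6 − 2.2) = 0.42
(y − y*) = 0.42 / 0.5 = 0.84

0.84%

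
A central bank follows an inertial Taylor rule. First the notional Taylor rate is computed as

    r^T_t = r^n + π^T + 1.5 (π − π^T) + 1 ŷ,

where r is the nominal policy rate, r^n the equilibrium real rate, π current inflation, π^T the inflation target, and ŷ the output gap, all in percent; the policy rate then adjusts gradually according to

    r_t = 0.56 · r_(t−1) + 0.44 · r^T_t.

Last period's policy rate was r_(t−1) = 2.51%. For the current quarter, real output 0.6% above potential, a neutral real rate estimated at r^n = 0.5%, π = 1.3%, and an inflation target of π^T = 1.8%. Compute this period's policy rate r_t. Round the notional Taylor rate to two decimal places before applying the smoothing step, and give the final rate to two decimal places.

2.35%

Output 0.6% above potential → ŷ = 0.6.
r^T_t = 0.5 + 1.8 + 1.5 × (1.3 − 1.8) + 1 × 0.6
   = 0.5 + 1.8 − 0.75 + 0.6 = 2.15
r_t = 0.56 × 2.51 + 0.44 × 2.15 = 1.4056 + 0.946 = 2.35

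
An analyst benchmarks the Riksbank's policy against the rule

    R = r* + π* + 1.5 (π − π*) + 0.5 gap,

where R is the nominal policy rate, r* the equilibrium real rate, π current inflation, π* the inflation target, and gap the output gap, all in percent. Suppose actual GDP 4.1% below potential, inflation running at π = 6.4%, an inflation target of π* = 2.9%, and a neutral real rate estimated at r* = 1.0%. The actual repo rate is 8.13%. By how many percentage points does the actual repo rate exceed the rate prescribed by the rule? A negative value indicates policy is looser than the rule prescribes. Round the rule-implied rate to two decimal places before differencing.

1.03 pp

Output 4.1% below potential → gap = -4.1.
R = 1.0 + 2.9 + 1.5 × (6.4 − 2.9) + 0.5 × (-4.1)
   = 1.0 + 2.9 + 5.25 − 2.05 = 7.10
Deviation = 8.13 − 7.10 = 1.03 pp.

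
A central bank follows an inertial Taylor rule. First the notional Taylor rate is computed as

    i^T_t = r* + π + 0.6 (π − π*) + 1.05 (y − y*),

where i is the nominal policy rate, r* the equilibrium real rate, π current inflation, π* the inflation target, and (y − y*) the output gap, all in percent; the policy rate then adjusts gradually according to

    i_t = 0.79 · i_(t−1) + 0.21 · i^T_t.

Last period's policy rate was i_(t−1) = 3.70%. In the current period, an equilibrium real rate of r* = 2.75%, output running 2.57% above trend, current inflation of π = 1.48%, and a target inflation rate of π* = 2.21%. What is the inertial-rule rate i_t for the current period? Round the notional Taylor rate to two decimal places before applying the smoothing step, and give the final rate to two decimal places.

Output 2.57% above potential → (y − y*) = 2.57.
i^T_t = 2.75 + 1.48 + 0.6 × (1.48 − 2.21) + 1.05 × 2.57
   = 2.75 + 1.48 − 0.438 + 2.6985 = 6.49
i_t = 0.79 × 3.70 + 0.21 × 6.49 = 2.923 + 1.3629 = 4.29

4.29%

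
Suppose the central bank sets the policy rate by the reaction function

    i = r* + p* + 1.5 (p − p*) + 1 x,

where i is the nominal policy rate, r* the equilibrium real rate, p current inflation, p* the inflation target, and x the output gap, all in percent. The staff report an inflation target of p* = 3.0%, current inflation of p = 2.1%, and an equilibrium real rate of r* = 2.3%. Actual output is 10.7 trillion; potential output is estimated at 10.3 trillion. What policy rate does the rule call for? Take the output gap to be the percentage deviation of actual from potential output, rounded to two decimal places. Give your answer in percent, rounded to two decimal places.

7.83%

Output gap = 100 × (10.7 − 10.3) / 10.3 = 3.88%.
i = 2.30 + 3.00 + 1.5 × (2.10 − 3.00) + 1 × 3.88
   = 2.30 + 3 − 1.35 + 3.88 = 7.83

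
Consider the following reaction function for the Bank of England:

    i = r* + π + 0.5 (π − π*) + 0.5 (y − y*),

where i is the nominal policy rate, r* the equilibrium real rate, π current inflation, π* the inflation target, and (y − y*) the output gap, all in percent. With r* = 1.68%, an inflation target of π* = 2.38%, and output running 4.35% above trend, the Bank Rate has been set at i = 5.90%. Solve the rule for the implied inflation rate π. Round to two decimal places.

2.16%

Output 4.35% above potential → (y − y*) = 4.35.
Collecting π: i = r* + (1 + 0.5) π − 0.5 π* + 0.5 (y − y*)
1.5 π = 5.90 − 1.68 + 0.5 × 2.38 − 0.5 × 4.35 = 3.235
π = 3.235 / 1.5 = 2.16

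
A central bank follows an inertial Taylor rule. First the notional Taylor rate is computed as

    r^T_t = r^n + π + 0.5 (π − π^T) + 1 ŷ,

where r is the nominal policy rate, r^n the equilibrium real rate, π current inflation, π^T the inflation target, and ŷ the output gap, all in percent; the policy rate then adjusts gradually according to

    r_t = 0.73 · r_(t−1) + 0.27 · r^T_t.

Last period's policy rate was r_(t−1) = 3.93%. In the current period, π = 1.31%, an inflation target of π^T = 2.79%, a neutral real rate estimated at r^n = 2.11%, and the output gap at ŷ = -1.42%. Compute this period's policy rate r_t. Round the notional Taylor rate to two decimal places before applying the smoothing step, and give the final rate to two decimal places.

r^T_t = 2.11 + 1.31 + 0.5 × (1.31 − 2.79) + 1 × (-1.42)
   = 2.11 + 1.31 − 0.74 − 1.42 = 1.26
r_t = 0.73 × 3.93 + 0.27 × 1.26 = 2.8689 + 0.3402 = 3.21

3.21%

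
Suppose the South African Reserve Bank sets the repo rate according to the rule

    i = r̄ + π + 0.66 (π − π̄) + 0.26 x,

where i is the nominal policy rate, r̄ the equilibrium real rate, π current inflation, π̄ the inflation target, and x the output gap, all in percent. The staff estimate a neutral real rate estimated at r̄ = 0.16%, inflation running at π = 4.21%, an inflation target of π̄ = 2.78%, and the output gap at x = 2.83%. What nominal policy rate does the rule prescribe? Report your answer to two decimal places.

6.05%

i = 0.16 + 4.21 + 0.66 × (4.21 − 2.78) + 0.26 × 2.83
   = 0.16 + 4.21 + 0.9438 + 0.7358 = 6.05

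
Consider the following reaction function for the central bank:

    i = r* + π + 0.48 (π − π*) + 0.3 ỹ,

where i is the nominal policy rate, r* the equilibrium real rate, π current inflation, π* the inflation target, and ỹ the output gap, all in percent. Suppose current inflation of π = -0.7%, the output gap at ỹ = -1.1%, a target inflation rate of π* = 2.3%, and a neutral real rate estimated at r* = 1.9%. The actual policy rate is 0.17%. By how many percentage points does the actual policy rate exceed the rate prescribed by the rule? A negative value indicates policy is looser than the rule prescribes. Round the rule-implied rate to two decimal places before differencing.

0.74 pp

i = 1.9 + (-0.7) + 0.48 × (-0.7 − 2.3) + 0.3 × (-1.1)
   = 1.9 − 0.7 − 1.44 − 0.33 = -0.57
Deviation = 0.17 − (-0.57) = 0.74 pp.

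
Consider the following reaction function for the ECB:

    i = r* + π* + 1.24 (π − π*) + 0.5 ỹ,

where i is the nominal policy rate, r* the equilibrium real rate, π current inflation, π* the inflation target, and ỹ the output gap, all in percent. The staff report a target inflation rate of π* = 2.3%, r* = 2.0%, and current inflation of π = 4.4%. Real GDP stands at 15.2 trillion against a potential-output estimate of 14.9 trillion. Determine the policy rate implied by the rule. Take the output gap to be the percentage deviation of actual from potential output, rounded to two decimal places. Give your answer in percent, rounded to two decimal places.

Output gap = 100 × (15.2 − 14.9) / 14.9 = 2.01%.
i = 2.00 + 2.30 + 1.24 × (4.40 − 2.30) + 0.5 × 2.01
   = 2.00 + 2.3 + 2.604 + 1.005 = 7.91

7.91%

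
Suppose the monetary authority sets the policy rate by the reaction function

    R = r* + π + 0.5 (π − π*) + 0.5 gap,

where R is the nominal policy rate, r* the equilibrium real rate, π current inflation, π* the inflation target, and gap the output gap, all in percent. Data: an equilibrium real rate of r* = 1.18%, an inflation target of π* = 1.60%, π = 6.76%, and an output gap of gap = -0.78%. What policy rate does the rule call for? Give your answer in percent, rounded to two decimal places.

R = 1.18 + 6.76 + 0.5 × (6.76 − 1.60) + 0.5 × (-0.78)
   = 1.18 + 6.76 + 2.58 − 0.39 = 10.13

10.13%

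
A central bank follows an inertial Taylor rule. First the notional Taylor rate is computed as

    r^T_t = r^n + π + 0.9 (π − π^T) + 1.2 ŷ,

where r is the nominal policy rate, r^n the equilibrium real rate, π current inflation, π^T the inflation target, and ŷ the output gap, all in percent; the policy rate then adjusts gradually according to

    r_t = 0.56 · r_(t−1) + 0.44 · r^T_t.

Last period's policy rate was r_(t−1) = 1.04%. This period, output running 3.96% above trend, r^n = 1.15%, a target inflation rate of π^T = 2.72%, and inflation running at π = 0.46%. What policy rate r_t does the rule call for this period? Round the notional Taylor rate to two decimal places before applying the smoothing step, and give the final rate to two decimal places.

2.49%

Output 3.96% above potential → ŷ = 3.96.
r^T_t = 1.15 + 0.46 + 0.9 × (0.46 − 2.72) + 1.2 × 3.96
   = 1.15 + 0.46 − 2.034 + 4.752 = 4.33
r_t = 0.56 × 1.04 + 0.44 × 4.33 = 0.5824 + 1.9052 = 2.49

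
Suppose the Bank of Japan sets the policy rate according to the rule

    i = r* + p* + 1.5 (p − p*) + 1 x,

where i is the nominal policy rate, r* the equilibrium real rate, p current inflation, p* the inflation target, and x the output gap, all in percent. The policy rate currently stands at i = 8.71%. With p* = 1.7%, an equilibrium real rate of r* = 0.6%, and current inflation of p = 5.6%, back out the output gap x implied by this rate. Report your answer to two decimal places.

1 x = 8.71 − 0.6 − 1.7 − 1.5 × (5.6 − 1.7) = 0.56
x = 0.56 / 1 = 0.56

0.56%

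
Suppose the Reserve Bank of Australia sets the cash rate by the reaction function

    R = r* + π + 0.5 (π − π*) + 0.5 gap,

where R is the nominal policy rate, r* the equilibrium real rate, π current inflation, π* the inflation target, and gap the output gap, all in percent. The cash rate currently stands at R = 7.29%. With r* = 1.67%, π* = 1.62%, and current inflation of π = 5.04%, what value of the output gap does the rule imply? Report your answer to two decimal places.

-2.26%

0.5 gap = 7.29 − 1.67 − 5.04 − 0.5 × (5.04 − 1.62) = -1.13
gap = -1.13 / 0.5 = -2.26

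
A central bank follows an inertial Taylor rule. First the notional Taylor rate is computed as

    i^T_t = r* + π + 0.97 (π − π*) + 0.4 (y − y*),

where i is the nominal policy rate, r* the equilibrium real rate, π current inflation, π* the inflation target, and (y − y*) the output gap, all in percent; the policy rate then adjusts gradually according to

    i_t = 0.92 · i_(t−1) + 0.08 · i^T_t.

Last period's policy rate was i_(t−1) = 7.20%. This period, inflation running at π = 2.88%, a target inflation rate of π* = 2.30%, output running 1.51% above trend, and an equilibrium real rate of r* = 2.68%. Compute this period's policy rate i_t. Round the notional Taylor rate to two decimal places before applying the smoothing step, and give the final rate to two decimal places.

7.16%

Output 1.51% above potential → (y − y*) = 1.51.
i^T_t = 2.68 + 2.88 + 0.97 × (2.88 − 2.30) + 0.4 × 1.51
   = 2.68 + 2.88 + 0.5626 + 0.604 = 6.73
i_t = 0.92 × 7.20 + 0.08 × 6.73 = 6.624 + 0.5384 = 7.16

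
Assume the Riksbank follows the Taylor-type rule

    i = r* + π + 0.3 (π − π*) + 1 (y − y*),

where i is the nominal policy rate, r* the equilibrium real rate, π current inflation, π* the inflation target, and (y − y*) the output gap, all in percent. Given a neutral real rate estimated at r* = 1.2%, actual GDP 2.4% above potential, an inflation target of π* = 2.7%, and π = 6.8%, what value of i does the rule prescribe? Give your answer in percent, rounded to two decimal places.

Output 2.4% above potential → (y − y*) = 2.4.
i = 1.2 + 6.8 + 0.3 × (6.8 − 2.7) + 1 × 2.4
   = 1.2 + 6.8 + 1.23 + 2.4 = 11.63

11.63%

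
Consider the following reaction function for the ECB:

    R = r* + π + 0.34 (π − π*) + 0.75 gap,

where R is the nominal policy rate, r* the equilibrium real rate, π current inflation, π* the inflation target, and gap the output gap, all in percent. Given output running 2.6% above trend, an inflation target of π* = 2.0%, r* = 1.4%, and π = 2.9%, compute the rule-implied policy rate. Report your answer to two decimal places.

Output 2.6% above potential → gap = 2.6.
R = 1.4 + 2.9 + 0.34 × (2.9 − 2.0) + 0.75 × 2.6
   = 1.4 + 2.9 + 0.306 + 1.95 = 6.56

6.56%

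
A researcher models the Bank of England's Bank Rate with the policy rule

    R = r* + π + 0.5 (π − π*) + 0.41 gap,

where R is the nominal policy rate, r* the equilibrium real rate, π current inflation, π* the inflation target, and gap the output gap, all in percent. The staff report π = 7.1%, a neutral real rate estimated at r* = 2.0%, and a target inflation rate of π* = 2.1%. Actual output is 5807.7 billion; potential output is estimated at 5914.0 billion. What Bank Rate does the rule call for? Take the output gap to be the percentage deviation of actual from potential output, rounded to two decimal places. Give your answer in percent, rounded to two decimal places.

Output gap = 100 × (5807.7 − 5914.0) / 5914.0 = -1.80%.
R = 2.00 + 7.10 + 0.5 × (7.10 − 2.10) + 0.41 × (-1.80)
   = 2.00 + 7.1 + 2.5 − 0.738 = 10.86

10.86%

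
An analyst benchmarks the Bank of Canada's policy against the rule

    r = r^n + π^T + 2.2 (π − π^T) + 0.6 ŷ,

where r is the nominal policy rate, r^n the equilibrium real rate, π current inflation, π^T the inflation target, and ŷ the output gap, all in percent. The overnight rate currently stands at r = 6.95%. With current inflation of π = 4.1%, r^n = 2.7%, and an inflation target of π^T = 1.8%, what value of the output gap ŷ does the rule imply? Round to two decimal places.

-4.35%

0.6 ŷ = 6.95 − 2.7 − 1.8 − 2.2 × (4.1 − 1.8) = -2.61
ŷ = -2.61 / 0.6 = -4.35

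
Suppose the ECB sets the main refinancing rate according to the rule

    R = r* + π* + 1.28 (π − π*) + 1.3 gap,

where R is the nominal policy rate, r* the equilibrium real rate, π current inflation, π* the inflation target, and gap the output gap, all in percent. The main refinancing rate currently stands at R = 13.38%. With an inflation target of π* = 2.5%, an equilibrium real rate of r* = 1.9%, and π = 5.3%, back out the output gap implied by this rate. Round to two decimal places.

1.3 gap = 13.38 − 1.9 − 2.5 − 1.28 × (5.3 − 2.5) = 5.396
gap = 5.396 / 1.3 = 4.15

4.15%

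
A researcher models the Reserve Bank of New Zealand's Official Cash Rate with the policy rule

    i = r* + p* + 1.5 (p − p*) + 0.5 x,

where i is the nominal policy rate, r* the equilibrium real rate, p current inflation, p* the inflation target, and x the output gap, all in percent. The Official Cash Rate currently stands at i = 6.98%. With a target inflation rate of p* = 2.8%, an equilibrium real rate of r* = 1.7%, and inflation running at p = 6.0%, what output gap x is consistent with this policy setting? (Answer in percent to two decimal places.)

-4.64%

0.5 x = 6.98 − 1.7 − 2.8 − 1.5 × (6.0 − 2.8) = -2.32
x = -2.32 / 0.5 = -4.64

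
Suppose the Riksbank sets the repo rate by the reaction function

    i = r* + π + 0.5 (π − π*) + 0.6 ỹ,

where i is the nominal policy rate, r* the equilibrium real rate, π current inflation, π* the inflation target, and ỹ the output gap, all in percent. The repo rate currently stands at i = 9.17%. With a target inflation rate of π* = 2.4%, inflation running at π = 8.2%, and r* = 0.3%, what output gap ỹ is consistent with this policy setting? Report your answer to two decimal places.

0.6 ỹ = 9.17 − 0.3 − 8.2 − 0.5 × (8.2 − 2.4) = -2.23
ỹ = -2.23 / 0.6 = -3.72

-3.72%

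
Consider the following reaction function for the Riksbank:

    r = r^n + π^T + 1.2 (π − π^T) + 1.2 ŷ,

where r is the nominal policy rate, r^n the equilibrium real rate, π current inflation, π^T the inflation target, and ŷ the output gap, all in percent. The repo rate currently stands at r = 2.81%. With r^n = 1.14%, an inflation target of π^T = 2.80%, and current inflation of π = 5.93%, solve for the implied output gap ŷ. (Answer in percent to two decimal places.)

1.2 ŷ = 2.81 − 1.14 − 2.80 − 1.2 × (5.93 − 2.80) = -4.886
ŷ = -4.886 / 1.2 = -4.07

-4.07%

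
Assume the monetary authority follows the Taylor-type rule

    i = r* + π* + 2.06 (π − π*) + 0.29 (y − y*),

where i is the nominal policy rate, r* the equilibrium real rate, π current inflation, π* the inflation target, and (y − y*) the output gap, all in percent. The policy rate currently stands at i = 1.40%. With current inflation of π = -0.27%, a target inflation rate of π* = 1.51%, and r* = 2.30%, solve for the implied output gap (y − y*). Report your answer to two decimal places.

4.33%

0.29 (y − y*) = 1.40 − 2.30 − 1.51 − 2.06 × ((-0.27) − 1.51) = 1.2568
(y − y*) = 1.2568 / 0.29 = 4.33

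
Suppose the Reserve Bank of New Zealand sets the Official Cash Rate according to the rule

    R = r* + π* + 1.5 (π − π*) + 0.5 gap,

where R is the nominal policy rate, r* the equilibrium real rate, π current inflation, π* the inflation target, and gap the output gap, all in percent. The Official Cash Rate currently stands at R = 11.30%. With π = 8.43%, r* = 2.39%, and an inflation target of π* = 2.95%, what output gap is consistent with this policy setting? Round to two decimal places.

-4.52%

0.5 gap = 11.30 − 2.39 − 2.95 − 1.5 × (8.43 − 2.95) = -2.26
gap = -2.26 / 0.5 = -4.52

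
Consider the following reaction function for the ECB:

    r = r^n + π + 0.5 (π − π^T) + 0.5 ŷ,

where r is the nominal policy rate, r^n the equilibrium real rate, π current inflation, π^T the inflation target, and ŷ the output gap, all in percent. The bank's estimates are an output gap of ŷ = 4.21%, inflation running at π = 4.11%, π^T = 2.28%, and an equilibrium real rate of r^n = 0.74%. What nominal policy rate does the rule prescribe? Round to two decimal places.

7.87%

r = 0.74 + 4.11 + 0.5 × (4.11 − 2.28) + 0.5 × 4.21
   = 0.74 + 4.11 + 0.915 + 2.105 = 7.87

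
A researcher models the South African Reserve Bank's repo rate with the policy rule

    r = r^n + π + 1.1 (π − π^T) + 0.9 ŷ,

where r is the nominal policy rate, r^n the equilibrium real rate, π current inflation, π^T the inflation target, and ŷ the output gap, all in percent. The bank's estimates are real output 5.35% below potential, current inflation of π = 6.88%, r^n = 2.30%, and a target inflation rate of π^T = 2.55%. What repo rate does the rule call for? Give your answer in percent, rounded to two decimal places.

9.13%

Output 5.35% below potential → ŷ = -5.35.
r = 2.30 + 6.88 + 1.1 × (6.88 − 2.55) + 0.9 × (-5.35)
   = 2.30 + 6.88 + 4.763 − 4.815 = 9.13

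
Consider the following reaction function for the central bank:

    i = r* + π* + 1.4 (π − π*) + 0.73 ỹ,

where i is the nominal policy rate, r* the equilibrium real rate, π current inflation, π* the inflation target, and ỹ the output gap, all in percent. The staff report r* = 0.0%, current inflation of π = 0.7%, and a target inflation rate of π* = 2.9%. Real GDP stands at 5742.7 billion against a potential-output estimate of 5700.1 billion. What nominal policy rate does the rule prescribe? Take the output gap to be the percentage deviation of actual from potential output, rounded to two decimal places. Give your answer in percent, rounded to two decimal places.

Output gap = 100 × (5742.7 − 5700.1) / 5700.1 = 0.75%.
i = 0.00 + 2.90 + 1.4 × (0.70 − 2.90) + 0.73 × 0.75
   = 0.00 + 2.9 − 3.08 + 0.5475 = 0.37

0.37%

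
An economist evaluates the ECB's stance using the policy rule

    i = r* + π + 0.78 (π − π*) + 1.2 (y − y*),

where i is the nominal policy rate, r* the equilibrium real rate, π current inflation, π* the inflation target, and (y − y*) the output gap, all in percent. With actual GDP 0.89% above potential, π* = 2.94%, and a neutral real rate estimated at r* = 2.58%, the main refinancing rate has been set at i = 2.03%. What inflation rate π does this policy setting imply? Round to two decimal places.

Output 0.89% above potential → (y − y*) = 0.89.
Collecting π: i = r* + (1 + 0.78) π − 0.78 π* + 1.2 (y − y*)
1.78 π = 2.03 − 2.58 + 0.78 × 2.94 − 1.2 × 0.89 = 0.6752
π = 0.6752 / 1.78 = 0.38

0.38%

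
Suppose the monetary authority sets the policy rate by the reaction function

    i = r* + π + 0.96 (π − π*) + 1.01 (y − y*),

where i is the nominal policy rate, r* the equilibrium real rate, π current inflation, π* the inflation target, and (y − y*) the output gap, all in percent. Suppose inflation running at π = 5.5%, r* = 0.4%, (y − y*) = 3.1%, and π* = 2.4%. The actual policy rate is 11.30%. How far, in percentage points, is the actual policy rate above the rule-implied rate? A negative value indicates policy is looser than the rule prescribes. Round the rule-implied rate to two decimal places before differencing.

-0.71 pp

i = 0.4 + 5.5 + 0.96 × (5.5 − 2.4) + 1.01 × 3.1
   = 0.4 + 5.5 + 2.976 + 3.131 = 12.01
Deviation = 11.30 − 12.01 = -0.71 pp.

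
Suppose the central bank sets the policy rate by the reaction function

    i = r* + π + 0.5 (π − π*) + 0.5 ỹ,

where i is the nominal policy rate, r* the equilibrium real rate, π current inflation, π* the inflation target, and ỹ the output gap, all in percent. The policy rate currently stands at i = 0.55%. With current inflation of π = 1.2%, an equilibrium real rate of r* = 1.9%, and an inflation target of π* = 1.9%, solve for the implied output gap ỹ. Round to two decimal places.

0.5 ỹ = 0.55 − 1.9 − 1.2 − 0.5 × (1.2 − 1.9) = -2.2
ỹ = -2.2 / 0.5 = -4.40

-4.40%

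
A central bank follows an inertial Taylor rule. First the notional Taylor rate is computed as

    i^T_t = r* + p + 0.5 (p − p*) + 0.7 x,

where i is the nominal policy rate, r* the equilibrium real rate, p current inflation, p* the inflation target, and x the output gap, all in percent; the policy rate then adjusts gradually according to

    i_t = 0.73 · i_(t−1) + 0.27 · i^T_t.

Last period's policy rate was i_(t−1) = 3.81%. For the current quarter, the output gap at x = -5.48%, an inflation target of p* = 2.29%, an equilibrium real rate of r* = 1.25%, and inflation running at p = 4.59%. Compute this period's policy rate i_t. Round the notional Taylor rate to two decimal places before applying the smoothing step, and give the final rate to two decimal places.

i^T_t = 1.25 + 4.59 + 0.5 × (4.59 − 2.29) + 0.7 × (-5.48)
   = 1.25 + 4.59 + 1.15 − 3.836 = 3.15
i_t = 0.73 × 3.81 + 0.27 × 3.15 = 2.7813 + 0.8505 = 3.63

3.63%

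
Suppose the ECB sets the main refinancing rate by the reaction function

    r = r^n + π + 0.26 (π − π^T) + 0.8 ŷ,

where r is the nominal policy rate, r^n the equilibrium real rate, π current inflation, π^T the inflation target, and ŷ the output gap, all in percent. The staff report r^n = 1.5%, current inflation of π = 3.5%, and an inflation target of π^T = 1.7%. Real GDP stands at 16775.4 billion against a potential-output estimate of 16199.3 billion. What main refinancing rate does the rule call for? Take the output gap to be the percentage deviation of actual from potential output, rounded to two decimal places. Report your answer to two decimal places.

Output gap = 100 × (16775.4 − 16199.3) / 16199.3 = 3.56%.
r = 1.50 + 3.50 + 0.26 × (3.50 − 1.70) + 0.8 × 3.56
   = 1.50 + 3.5 + 0.468 + 2.848 = 8.32

8.32%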